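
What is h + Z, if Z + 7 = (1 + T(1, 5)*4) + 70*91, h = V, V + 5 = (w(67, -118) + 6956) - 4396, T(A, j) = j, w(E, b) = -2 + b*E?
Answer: 1031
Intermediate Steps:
w(E, b) = -2 + E*b
V = -5353 (V = -5 + (((-2 + 67*(-118)) + 6956) - 4396) = -5 + (((-2 - 7906) + 6956) - 4396) = -5 + ((-7908 + 6956) - 4396) = -5 + (-952 - 4396) = -5 - 5348 = -5353)
h = -5353
Z = 6384 (Z = -7 + ((1 + 5*4) + 70*91) = -7 + ((1 + 20) + 6370) = -7 + (21 + 6370) = -7 + 6391 = 6384)
h + Z = -5353 + 6384 = 1031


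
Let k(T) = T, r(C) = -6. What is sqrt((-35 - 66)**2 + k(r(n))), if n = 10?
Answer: sqrt(10195) ≈ 100.97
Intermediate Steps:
sqrt((-35 - 66)**2 + k(r(n))) = sqrt((-35 - 66)**2 - 6) = sqrt((-101)**2 - 6) = sqrt(10201 - 6) = sqrt(10195)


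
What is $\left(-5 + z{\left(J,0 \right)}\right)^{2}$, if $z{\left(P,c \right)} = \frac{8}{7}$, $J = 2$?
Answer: $\frac{729}{49} \approx 14.878$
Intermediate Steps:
$z{\left(P,c \right)} = \frac{8}{7}$ ($z{\left(P,c \right)} = 8 \cdot \frac{1}{7} = \frac{8}{7}$)
$\left(-5 + z{\left(J,0 \right)}\right)^{2} = \left(-5 + \frac{8}{7}\right)^{2} = \left(- \frac{27}{7}\right)^{2} = \frac{729}{49}$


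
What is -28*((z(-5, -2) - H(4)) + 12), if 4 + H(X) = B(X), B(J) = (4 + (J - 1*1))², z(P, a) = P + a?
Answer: 1120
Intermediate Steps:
B(J) = (3 + J)² (B(J) = (4 + (J - 1))² = (4 + (-1 + J))² = (3 + J)²)
H(X) = -4 + (3 + X)²
-28*((z(-5, -2) - H(4)) + 12) = -28*(((-5 - 2) - (-4 + (3 + 4)²)) + 12) = -28*((-7 - (-4 + 7²)) + 12) = -28*((-7 - (-4 + 49)) + 12) = -28*((-7 - 1*45) + 12) = -28*((-7 - 45) + 12) = -28*(-52 + 12) = -28*(-40) = 1120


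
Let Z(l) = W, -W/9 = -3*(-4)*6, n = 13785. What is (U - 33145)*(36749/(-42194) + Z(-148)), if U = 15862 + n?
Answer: 47884928289/21097 ≈ 2.2698e+6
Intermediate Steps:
W = -648 (W = -9*(-3*(-4))*6 = -108*6 = -9*72 = -648)
Z(l) = -648
U = 29647 (U = 15862 + 13785 = 29647)
(U - 33145)*(36749/(-42194) + Z(-148)) = (29647 - 33145)*(36749/(-42194) - 648) = -3498*(36749*(-1/42194) - 648) = -3498*(-36749/42194 - 648) = -3498*(-27378461/42194) = 47884928289/21097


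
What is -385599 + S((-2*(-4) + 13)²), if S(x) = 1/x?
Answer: -170049158/441 ≈ -3.8560e+5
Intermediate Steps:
-385599 + S((-2*(-4) + 13)²) = -385599 + 1/((-2*(-4) + 13)²) = -385599 + 1/((8 + 13)²) = -385599 + 1/(21²) = -385599 + 1/441 = -170049158/441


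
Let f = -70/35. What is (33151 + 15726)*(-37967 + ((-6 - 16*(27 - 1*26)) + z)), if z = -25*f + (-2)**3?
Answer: -1854735519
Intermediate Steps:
f = -2 (f = -70*1/35 = -2)
z = 42 (z = -25*(-2) + (-2)**3 = 50 - 8 = 42)
(33151 + 15726)*(-37967 + ((-6 - 16*(27 - 1*26)) + z)) = (33151 + 15726)*(-37967 + ((-6 - 16*(27 - 1*26)) + 42)) = 48877*(-37967 + ((-6 - 16*(27 - 26)) + 42)) = 48877*(-37967 + ((-6 - 16*1) + 42)) = 48877*(-37967 + ((-6 - 16) + 42)) = 48877*(-37967 + (-22 + 42)) = 48877*(-37967 + 20) = 48877*(-37947) = -1854735519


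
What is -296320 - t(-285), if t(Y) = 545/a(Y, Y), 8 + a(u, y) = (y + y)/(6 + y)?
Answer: -164110595/554 ≈ -2.9623e+5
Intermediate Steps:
a(u, y) = -8 + 2*y/(6 + y) (a(u, y) = -8 + (y + y)/(6 + y) = -8 + (2*y)/(6 + y) = -8 + 2*y/(6 + y))
t(Y) = 545*(6 + Y)/(6*(-8 - Y)) (t(Y) = 545/((6*(-8 - Y)/(6 + Y))) = 545*((6 + Y)/(6*(-8 - Y))) = 545*(6 + Y)/(6*(-8 - Y)))
-296320 - t(-285) = -296320 - 545*(-6 - 1*(-285))/(6*(8 - 285)) = -296320 - 545*(-6 + 285)/(6*(-277)) = -296320 - 545*(-1)*279/(6*277) = -296320 - 1*(-50685/554) = -296320 + 50685/554 = -164110595/554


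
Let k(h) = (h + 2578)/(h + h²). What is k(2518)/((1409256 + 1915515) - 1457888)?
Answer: 2548/5920671950743 ≈ 4.3036e-10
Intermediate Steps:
k(h) = (2578 + h)/(h + h²)
k(2518)/((1409256 + 1915515) - 1457888) = ((2578 + 2518)/(2518*(1 + 2518)))/((1409256 + 1915515) - 1457888) = ((1/2518)*5096/2519)/(3324771 - 1457888) = ((1/2518)*(1/2519)*5096)/1866883 = (2548/3171421)*(1/1866883) = 2548/5920671950743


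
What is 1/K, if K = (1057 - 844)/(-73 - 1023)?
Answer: -1096/213 ≈ -5.1455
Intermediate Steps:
K = -213/1096 (K = 213/(-1096) = 213*(-1/1096) = -213/1096 ≈ -0.19434)
1/K = 1/(-213/1096) = -1096/213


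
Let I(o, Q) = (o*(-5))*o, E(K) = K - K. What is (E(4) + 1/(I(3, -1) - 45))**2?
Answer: 1/8100 ≈ 0.00012346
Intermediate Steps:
E(K) = 0
I(o, Q) = -5*o**2 (I(o, Q) = (-5*o)*o = -5*o**2)
(E(4) + 1/(I(3, -1) - 45))**2 = (0 + 1/(-5*3**2 - 45))**2 = (0 + 1/(-5*9 - 45))**2 = (0 + 1/(-45 - 45))**2 = (0 + 1/(-90))**2 = (0 - 1/90)**2 = (-1/90)**2 = 1/8100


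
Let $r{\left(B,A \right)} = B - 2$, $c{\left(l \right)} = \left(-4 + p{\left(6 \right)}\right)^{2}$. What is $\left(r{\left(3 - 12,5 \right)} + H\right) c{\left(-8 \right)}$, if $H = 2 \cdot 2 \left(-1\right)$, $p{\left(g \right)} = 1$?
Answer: $-135$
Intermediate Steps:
$H = -4$ ($H = 4 \left(-1\right) = -4$)
$c{\left(l \right)} = 9$ ($c{\left(l \right)} = \left(-4 + 1\right)^{2} = \left(-3\right)^{2} = 9$)
$r{\left(B,A \right)} = -2 + B$ ($r{\left(B,A \right)} = B - 2 = -2 + B$)
$\left(r{\left(3 - 12,5 \right)} + H\right) c{\left(-8 \right)} = \left(\left(-2 + \left(3 - 12\right)\right) - 4\right) 9 = \left(\left(-2 - 9\right) - 4\right) 9 = \left(-11 - 4\right) 9 = \left(-15\right) 9 = -135$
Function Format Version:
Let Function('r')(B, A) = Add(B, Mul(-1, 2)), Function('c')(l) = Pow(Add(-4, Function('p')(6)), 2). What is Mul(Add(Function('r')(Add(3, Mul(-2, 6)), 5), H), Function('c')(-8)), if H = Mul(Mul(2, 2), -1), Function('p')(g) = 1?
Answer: -135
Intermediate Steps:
H = -4 (H = Mul(4, -1) = -4)
Function('c')(l) = 9 (Function('c')(l) = Pow(Add(-4, 1), 2) = Pow(-3, 2) = 9)
Function('r')(B, A) = Add(-2, B) (Function('r')(B, A) = Add(B, -2) = Add(-2, B))
Mul(Add(Function('r')(Add(3, Mul(-2, 6)), 5), H), Function('c')(-8)) = Mul(Add(Add(-2, Add(3, Mul(-2, 6))), -4), 9) = Mul(Add(Add(-2, Add(3, -12)), -4), 9) = Mul(Add(Add(-2, -9), -4), 9) = Mul(Add(-11, -4), 9) = Mul(-15, 9) = -135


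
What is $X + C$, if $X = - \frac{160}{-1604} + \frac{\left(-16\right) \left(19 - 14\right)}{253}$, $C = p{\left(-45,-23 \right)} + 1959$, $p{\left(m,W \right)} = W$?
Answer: $\frac{196391048}{101453} \approx 1935.8$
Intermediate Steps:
$C = 1936$ ($C = -23 + 1959 = 1936$)
$X = - \frac{21960}{101453}$ ($X = \left(-160\right) \left(- \frac{1}{1604}\right) + \left(-16\right) 5 \cdot \frac{1}{253} = \frac{40}{401} - \frac{80}{253} = - \frac{21960}{101453} \approx -0.21645$)
$X + C = - \frac{21960}{101453} + 1936 = \frac{196391048}{101453}$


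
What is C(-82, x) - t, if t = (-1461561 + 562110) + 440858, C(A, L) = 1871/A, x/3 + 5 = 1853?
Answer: 37602755/82 ≈ 4.5857e+5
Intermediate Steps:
x = 5544 (x = -15 + 3*1853 = -15 + 5559 = 5544)
t = -458593 (t = -899451 + 440858 = -458593)
C(-82, x) - t = 1871/(-82) - 1*(-458593) = 1871*(-1/82) + 458593 = -1871/82 + 458593 = 37602755/82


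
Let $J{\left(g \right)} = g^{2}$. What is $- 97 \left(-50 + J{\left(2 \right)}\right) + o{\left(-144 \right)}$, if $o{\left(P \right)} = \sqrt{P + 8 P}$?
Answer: $4462 + 36 i \approx 4462.0 + 36.0 i$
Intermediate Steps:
$o{\left(P \right)} = 3 \sqrt{P}$ ($o{\left(P \right)} = \sqrt{9 P} = 3 \sqrt{P}$)
$- 97 \left(-50 + J{\left(2 \right)}\right) + o{\left(-144 \right)} = - 97 \left(-50 + 2^{2}\right) + 3 \sqrt{-144} = - 97 \left(-50 + 4\right) + 3 \cdot 12 i = \left(-97\right) \left(-46\right) + 36 i = 4462 + 36 i$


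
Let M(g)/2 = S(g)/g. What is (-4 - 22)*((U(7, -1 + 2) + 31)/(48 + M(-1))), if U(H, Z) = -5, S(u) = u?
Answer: -338/25 ≈ -13.520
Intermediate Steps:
M(g) = 2 (M(g) = 2*(g/g) = 2*1 = 2)
(-4 - 22)*((U(7, -1 + 2) + 31)/(48 + M(-1))) = (-4 - 22)*((-5 + 31)/(48 + 2)) = -676/50 = -26*13/25 = -338/25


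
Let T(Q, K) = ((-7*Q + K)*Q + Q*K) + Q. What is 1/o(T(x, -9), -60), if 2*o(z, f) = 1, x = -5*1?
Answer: 2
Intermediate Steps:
x = -5
T(Q, K) = Q + K*Q + Q*(K - 7*Q) (T(Q, K) = ((K - 7*Q)*Q + K*Q) + Q = (Q*(K - 7*Q) + K*Q) + Q = (K*Q + Q*(K - 7*Q)) + Q = Q + K*Q + Q*(K - 7*Q))
o(z, f) = ½ (o(z, f) = (½)*1 = ½)
1/o(T(x, -9), -60) = 1/(½) = 2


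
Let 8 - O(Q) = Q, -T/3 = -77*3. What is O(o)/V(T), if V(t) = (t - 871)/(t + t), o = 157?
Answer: 103257/89 ≈ 1160.2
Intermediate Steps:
T = 693 (T = -(-231)*3 = -3*(-231) = 693)
O(Q) = 8 - Q
V(t) = (-871 + t)/(2*t) (V(t) = (-871 + t)/((2*t)) = (-871 + t)*(1/(2*t)) = (-871 + t)/(2*t))
O(o)/V(T) = (8 - 1*157)/(((½)*(-871 + 693)/693)) = (8 - 157)/(((½)*(1/693)*(-178))) = -149/(-89/693) = -149*(-693/89) = 103257/89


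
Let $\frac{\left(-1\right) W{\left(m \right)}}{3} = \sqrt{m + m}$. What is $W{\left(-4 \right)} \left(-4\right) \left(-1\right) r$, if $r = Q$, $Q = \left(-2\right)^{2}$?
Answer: $- 96 i \sqrt{2} \approx - 135.76 i$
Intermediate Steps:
$Q = 4$
$W{\left(m \right)} = - 3 \sqrt{2} \sqrt{m}$ ($W{\left(m \right)} = - 3 \sqrt{m + m} = - 3 \sqrt{2 m} = - 3 \sqrt{2} \sqrt{m}$)
$r = 4$
$W{\left(-4 \right)} \left(-4\right) \left(-1\right) r = - 3 \sqrt{2} \sqrt{-4} \left(-4\right) \left(-1\right) 4 = - 3 \sqrt{2} \cdot 2 i \left(-4\right) \left(-1\right) 4 = - 6 i \sqrt{2} \left(-4\right) \left(-1\right) 4 = 24 i \sqrt{2} \left(-1\right) 4 = - 24 i \sqrt{2} \cdot 4 = - 96 i \sqrt{2}$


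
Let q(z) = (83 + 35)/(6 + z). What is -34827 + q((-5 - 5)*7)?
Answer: -1114523/32 ≈ -34829.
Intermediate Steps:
q(z) = 118/(6 + z)
-34827 + q((-5 - 5)*7) = -34827 + 118/(6 + (-5 - 5)*7) = -34827 + 118/(6 - 10*7) = -34827 + 118/(6 - 70) = -34827 + 118/(-64) = -34827 + 118*(-1/64) = -34827 - 59/32 = -1114523/32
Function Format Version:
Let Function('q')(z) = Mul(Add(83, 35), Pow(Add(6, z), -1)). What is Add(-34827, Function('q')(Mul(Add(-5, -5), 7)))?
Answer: Rational(-1114523, 32) ≈ -34829.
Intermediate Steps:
Function('q')(z) = Mul(118, Pow(Add(6, z), -1))
Add(-34827, Function('q')(Mul(Add(-5, -5), 7))) = Add(-34827, Mul(118, Pow(Add(6, Mul(Add(-5, -5), 7)), -1))) = Add(-34827, Mul(118, Pow(Add(6, Mul(-10, 7)), -1))) = Add(-34827, Mul(118, Pow(Add(6, -70), -1))) = Add(-34827, Mul(118, Pow(-64, -1))) = Add(-34827, Mul(118, Rational(-1, 64))) = Add(-34827, Rational(-59, 32)) = Rational(-1114523, 32)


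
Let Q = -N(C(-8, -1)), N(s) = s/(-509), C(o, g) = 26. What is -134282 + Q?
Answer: -68349512/509 ≈ -1.3428e+5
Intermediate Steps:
N(s) = -s/509 (N(s) = s*(-1/509) = -s/509)
Q = 26/509 (Q = -(-1)*26/509 = -1*(-26/509) = 26/509 ≈ 0.051081)
-134282 + Q = -134282 + 26/509 = -68349512/509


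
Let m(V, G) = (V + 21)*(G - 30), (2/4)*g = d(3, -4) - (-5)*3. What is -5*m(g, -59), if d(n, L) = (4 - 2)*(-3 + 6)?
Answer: 28035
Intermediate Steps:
d(n, L) = 6 (d(n, L) = 2*3 = 6)
g = 42 (g = 2*(6 - (-5)*3) = 2*(6 - 1*(-15)) = 2*(6 + 15) = 2*21 = 42)
m(V, G) = (-30 + G)*(21 + V) (m(V, G) = (21 + V)*(-30 + G) = (-30 + G)*(21 + V))
-5*m(g, -59) = -5*(-630 - 30*42 + 21*(-59) - 59*42) = -5*(-630 - 1260 - 1239 - 2478) = -5*(-5607) = 28035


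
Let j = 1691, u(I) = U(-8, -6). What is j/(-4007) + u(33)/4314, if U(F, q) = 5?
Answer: -7274939/17286198 ≈ -0.42085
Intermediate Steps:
u(I) = 5
j/(-4007) + u(33)/4314 = 1691/(-4007) + 5/4314 = 1691*(-1/4007) + 5*(1/4314) = -1691/4007 + 5/4314 = -7274939/17286198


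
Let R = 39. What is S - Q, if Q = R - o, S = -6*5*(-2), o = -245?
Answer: -224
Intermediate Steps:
S = 60 (S = -30*(-2) = 60)
Q = 284 (Q = 39 - 1*(-245) = 39 + 245 = 284)
S - Q = 60 - 1*284 = 60 - 284 = -224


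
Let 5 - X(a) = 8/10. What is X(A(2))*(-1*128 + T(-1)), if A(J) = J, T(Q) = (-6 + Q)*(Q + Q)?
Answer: -2394/5 ≈ -478.80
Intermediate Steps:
T(Q) = 2*Q*(-6 + Q) (T(Q) = (-6 + Q)*(2*Q) = 2*Q*(-6 + Q))
X(a) = 21/5 (X(a) = 5 - 8/10 = 5 - 1*⅘ = 5 - ⅘ = 21/5)
X(A(2))*(-1*128 + T(-1)) = 21*(-1*128 + 2*(-1)*(-6 - 1))/5 = 21*(-128 + 2*(-1)*(-7))/5 = 21*(-128 + 14)/5 = (21/5)*(-114) = -2394/5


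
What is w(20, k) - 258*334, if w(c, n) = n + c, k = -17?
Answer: -86169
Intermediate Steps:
w(c, n) = c + n
w(20, k) - 258*334 = (20 - 17) - 258*334 = 3 - 86172 = -86169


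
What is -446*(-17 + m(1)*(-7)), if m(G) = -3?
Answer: -1784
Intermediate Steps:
-446*(-17 + m(1)*(-7)) = -446*(-17 - 3*(-7)) = -446*(-17 + 21) = -446*4 = -1784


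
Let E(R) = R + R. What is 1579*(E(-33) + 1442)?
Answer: 2172704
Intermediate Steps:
E(R) = 2*R
1579*(E(-33) + 1442) = 1579*(2*(-33) + 1442) = 1579*(-66 + 1442) = 1579*1376 = 2172704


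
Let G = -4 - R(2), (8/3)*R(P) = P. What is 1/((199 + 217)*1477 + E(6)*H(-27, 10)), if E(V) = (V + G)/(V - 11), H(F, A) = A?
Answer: 2/1228859 ≈ 1.6275e-6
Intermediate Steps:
R(P) = 3*P/8
G = -19/4 (G = -4 - 3*2/8 = -4 - 1*¾ = -4 - ¾ = -19/4 ≈ -4.7500)
E(V) = (-19/4 + V)/(-11 + V) (E(V) = (V - 19/4)/(V - 11) = (-19/4 + V)/(-11 + V))
1/((199 + 217)*1477 + E(6)*H(-27, 10)) = 1/((199 + 217)*1477 + ((-19/4 + 6)/(-11 + 6))*10) = 1/(416*1477 + ((5/4)/(-5))*10) = 1/(614432 - ⅕*5/4*10) = 1/(614432 - ¼*10) = 1/(614432 - 5/2) = 1/(1228859/2) = 2/1228859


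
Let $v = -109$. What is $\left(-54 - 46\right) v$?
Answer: $10900$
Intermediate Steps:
$\left(-54 - 46\right) v = \left(-54 - 46\right) \left(-109\right) = \left(-100\right) \left(-109\right) = 10900$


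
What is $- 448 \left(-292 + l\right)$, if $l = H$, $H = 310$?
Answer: $-8064$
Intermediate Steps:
$l = 310$
$- 448 \left(-292 + l\right) = - 448 \left(-292 + 310\right) = \left(-448\right) 18 = -8064$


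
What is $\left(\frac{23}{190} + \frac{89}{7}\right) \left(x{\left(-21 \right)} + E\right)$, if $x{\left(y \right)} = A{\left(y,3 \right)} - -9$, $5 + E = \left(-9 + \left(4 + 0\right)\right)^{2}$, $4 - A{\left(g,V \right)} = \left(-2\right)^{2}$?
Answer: $\frac{495059}{1330} \approx 372.22$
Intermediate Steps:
$A{\left(g,V \right)} = 0$ ($A{\left(g,V \right)} = 4 - \left(-2\right)^{2} = 4 - 4 = 0$)
$E = 20$ ($E = -5 + \left(-9 + \left(4 + 0\right)\right)^{2} = -5 + \left(-9 + 4\right)^{2} = -5 + \left(-5\right)^{2} = -5 + 25 = 20$)
$x{\left(y \right)} = 9$ ($x{\left(y \right)} = 0 - -9 = 0 + 9 = 9$)
$\left(\frac{23}{190} + \frac{89}{7}\right) \left(x{\left(-21 \right)} + E\right) = \left(\frac{23}{190} + \frac{89}{7}\right) \left(9 + 20\right) = \left(23 \cdot \frac{1}{190} + 89 \cdot \frac{1}{7}\right) 29 = \left(\frac{23}{190} + \frac{89}{7}\right) 29 = \frac{17071}{1330} \cdot 29 = \frac{495059}{1330}$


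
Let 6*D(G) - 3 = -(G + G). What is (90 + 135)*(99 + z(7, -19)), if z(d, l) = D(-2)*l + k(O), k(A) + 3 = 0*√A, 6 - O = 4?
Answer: 33225/2 ≈ 16613.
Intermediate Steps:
D(G) = ½ - G/3 (D(G) = ½ + (-(G + G))/6 = ½ + (-2*G)/6 = ½ - G/3)
O = 2 (O = 6 - 1*4 = 6 - 4 = 2)
k(A) = -3 (k(A) = -3 + 0*√A = -3 + 0 = -3)
z(d, l) = -3 + 7*l/6 (z(d, l) = (½ - ⅓*(-2))*l - 3 = (½ + ⅔)*l - 3 = 7*l/6 - 3 = -3 + 7*l/6)
(90 + 135)*(99 + z(7, -19)) = (90 + 135)*(99 + (-3 + (7/6)*(-19))) = 225*(99 + (-3 - 133/6)) = 225*(99 - 151/6) = 225*(443/6) = 33225/2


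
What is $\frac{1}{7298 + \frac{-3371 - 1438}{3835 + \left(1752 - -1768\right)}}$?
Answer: $\frac{7355}{53671981} \approx 0.00013704$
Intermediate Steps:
$\frac{1}{7298 + \frac{-3371 - 1438}{3835 + \left(1752 - -1768\right)}} = \frac{1}{7298 - \frac{4809}{3835 + \left(1752 + 1768\right)}} = \frac{1}{7298 - \frac{4809}{3835 + 3520}} = \frac{1}{7298 - \frac{4809}{7355}} = \frac{1}{\frac{53671981}{7355}} = \frac{7355}{53671981}$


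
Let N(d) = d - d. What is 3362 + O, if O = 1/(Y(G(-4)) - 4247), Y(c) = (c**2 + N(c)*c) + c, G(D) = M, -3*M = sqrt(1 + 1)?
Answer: 4911359950937/1460844823 + 27*sqrt(2)/1460844823 ≈ 3362.0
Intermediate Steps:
M = -sqrt(2)/3 (M = -sqrt(1 + 1)/3 = -sqrt(2)/3 ≈ -0.47140)
N(d) = 0
G(D) = -sqrt(2)/3
Y(c) = c + c**2 (Y(c) = (c**2 + 0*c) + c = (c**2 + 0) + c = c**2 + c = c + c**2)
O = 1/(-4247 - sqrt(2)*(1 - sqrt(2)/3)/3) (O = 1/((-sqrt(2)/3)*(1 - sqrt(2)/3) - 4247) = 1/(-sqrt(2)*(1 - sqrt(2)/3)/3 - 4247) = 1/(-4247 - sqrt(2)*(1 - sqrt(2)/3)/3) ≈ -0.00023545)
3362 + O = 3362 + (-343989/1460844823 + 27*sqrt(2)/1460844823) = 4911359950937/1460844823 + 27*sqrt(2)/1460844823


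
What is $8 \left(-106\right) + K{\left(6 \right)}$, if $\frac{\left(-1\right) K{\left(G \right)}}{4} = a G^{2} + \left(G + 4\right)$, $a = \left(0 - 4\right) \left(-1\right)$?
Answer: $-1464$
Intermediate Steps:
$a = 4$ ($a = \left(-4\right) \left(-1\right) = 4$)
$K{\left(G \right)} = -16 - 16 G^{2} - 4 G$ ($K{\left(G \right)} = - 4 \left(4 G^{2} + \left(G + 4\right)\right) = - 4 \left(4 G^{2} + \left(4 + G\right)\right) = - 4 \left(4 + G + 4 G^{2}\right) = -16 - 16 G^{2} - 4 G$)
$8 \left(-106\right) + K{\left(6 \right)} = 8 \left(-106\right) - \left(40 + 576\right) = -848 - 616 = -1464$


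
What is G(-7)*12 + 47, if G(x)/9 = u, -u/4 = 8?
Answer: -3409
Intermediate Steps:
u = -32 (u = -4*8 = -32)
G(x) = -288 (G(x) = 9*(-32) = -288)
G(-7)*12 + 47 = -288*12 + 47 = -3456 + 47 = -3409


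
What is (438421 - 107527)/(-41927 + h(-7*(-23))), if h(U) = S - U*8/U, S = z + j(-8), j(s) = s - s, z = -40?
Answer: -330894/41975 ≈ -7.8831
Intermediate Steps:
j(s) = 0
S = -40 (S = -40 + 0 = -40)
h(U) = -48 (h(U) = -40 - U*8/U = -40 - 8*U/U = -40 - 1*8 = -40 - 8 = -48)
(438421 - 107527)/(-41927 + h(-7*(-23))) = (438421 - 107527)/(-41927 - 48) = 330894/(-41975) = 330894*(-1/41975) = -330894/41975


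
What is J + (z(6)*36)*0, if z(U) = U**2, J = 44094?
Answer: 44094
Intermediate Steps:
J + (z(6)*36)*0 = 44094 + (6**2*36)*0 = 44094 + (36*36)*0 = 44094 + 1296*0 = 44094 + 0 = 44094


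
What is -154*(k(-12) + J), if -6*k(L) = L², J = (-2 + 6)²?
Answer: 1232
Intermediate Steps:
J = 16 (J = 4² = 16)
k(L) = -L²/6
-154*(k(-12) + J) = -154*(-⅙*(-12)² + 16) = -154*(-⅙*144 + 16) = -154*(-24 + 16) = -154*(-8) = 1232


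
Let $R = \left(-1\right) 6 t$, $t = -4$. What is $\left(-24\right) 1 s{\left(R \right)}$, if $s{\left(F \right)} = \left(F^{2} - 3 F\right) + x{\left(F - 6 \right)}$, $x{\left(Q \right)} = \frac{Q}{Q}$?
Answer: $-12120$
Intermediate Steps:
$x{\left(Q \right)} = 1$
$R = 24$ ($R = \left(-1\right) 6 \left(-4\right) = \left(-6\right) \left(-4\right) = 24$)
$s{\left(F \right)} = 1 + F^{2} - 3 F$ ($s{\left(F \right)} = \left(F^{2} - 3 F\right) + 1 = 1 + F^{2} - 3 F$)
$\left(-24\right) 1 s{\left(R \right)} = \left(-24\right) 1 \left(1 + 24^{2} - 72\right) = - 24 \left(1 + 576 - 72\right) = \left(-24\right) 505 = -12120$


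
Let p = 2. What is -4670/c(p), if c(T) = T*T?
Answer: -2335/2 ≈ -1167.5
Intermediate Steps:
c(T) = T²
-4670/c(p) = -4670/(2²) = -4670/4 = -4670*¼ = -2335/2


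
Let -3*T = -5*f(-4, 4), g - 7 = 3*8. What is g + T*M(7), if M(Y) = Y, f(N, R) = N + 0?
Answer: -47/3 ≈ -15.667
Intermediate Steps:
f(N, R) = N
g = 31 (g = 7 + 3*8 = 7 + 24 = 31)
T = -20/3 (T = -(-5)*(-4)/3 = -⅓*20 = -20/3 ≈ -6.6667)
g + T*M(7) = 31 - 20/3*7 = 31 - 140/3 = -47/3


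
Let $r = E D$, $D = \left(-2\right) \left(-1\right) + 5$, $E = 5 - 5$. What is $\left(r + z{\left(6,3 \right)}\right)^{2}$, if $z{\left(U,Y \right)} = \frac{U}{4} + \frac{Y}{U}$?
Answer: $4$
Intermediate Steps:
$E = 0$
$D = 7$ ($D = 2 + 5 = 7$)
$z{\left(U,Y \right)} = \frac{U}{4} + \frac{Y}{U}$ ($z{\left(U,Y \right)} = U \frac{1}{4} + \frac{Y}{U} = \frac{U}{4} + \frac{Y}{U}$)
$r = 0$ ($r = 0 \cdot 7 = 0$)
$\left(r + z{\left(6,3 \right)}\right)^{2} = \left(0 + \left(\frac{1}{4} \cdot 6 + \frac{3}{6}\right)\right)^{2} = \left(0 + \left(\frac{3}{2} + 3 \cdot \frac{1}{6}\right)\right)^{2} = \left(0 + \left(\frac{3}{2} + \frac{1}{2}\right)\right)^{2} = \left(0 + 2\right)^{2} = 2^{2} = 4$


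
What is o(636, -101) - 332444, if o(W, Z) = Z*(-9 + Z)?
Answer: -321334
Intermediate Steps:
o(636, -101) - 332444 = -101*(-9 - 101) - 332444 = -101*(-110) - 332444 = 11110 - 332444 = -321334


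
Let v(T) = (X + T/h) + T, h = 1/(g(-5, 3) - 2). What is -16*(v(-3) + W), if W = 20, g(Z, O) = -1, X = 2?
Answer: -448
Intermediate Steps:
h = -⅓ (h = 1/(-1 - 2) = 1/(-3) = -⅓ ≈ -0.33333)
v(T) = 2 - 2*T (v(T) = (2 + T/(-⅓)) + T = (2 + T*(-3)) + T = (2 - 3*T) + T = 2 - 2*T)
-16*(v(-3) + W) = -16*((2 - 2*(-3)) + 20) = -16*((2 + 6) + 20) = -16*(8 + 20) = -16*28 = -448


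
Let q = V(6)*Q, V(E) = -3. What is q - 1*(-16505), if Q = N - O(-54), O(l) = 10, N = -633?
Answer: 18434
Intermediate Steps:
Q = -643 (Q = -633 - 1*10 = -633 - 10 = -643)
q = 1929 (q = -3*(-643) = 1929)
q - 1*(-16505) = 1929 - 1*(-16505) = 1929 + 16505 = 18434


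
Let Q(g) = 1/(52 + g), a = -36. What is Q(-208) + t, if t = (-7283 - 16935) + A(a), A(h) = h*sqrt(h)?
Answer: -3778009/156 - 216*I ≈ -24218.0 - 216.0*I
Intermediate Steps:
A(h) = h**(3/2)
t = -24218 - 216*I (t = (-7283 - 16935) + (-36)**(3/2) = -24218 - 216*I ≈ -24218.0 - 216.0*I)
Q(-208) + t = 1/(52 - 208) + (-24218 - 216*I) = 1/(-156) + (-24218 - 216*I) = -1/156 + (-24218 - 216*I) = -3778009/156 - 216*I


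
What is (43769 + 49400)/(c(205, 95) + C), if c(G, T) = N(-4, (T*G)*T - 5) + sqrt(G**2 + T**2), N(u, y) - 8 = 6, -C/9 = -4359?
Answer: 731283481/308023795 - 93169*sqrt(2042)/308023795 ≈ 2.3604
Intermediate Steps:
C = 39231 (C = -9*(-4359) = 39231)
N(u, y) = 14 (N(u, y) = 8 + 6 = 14)
c(G, T) = 14 + sqrt(G**2 + T**2)
(43769 + 49400)/(c(205, 95) + C) = (43769 + 49400)/((14 + sqrt(205**2 + 95**2)) + 39231) = 93169/((14 + sqrt(42025 + 9025)) + 39231) = 93169/((14 + sqrt(51050)) + 39231) = 93169/((14 + 5*sqrt(2042)) + 39231) = 93169/(39245 + 5*sqrt(2042))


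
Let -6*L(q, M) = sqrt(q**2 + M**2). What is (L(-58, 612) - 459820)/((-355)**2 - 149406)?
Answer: 459820/23381 + sqrt(94477)/70143 ≈ 19.671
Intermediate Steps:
L(q, M) = -sqrt(M**2 + q**2)/6 (L(q, M) = -sqrt(q**2 + M**2)/6 = -sqrt(M**2 + q**2)/6)
(L(-58, 612) - 459820)/((-355)**2 - 149406) = (-sqrt(612**2 + (-58)**2)/6 - 459820)/((-355)**2 - 149406) = (-sqrt(374544 + 3364)/6 - 459820)/(126025 - 149406) = (-sqrt(94477)/3 - 459820)/(-23381) = (-sqrt(94477)/3 - 459820)*(-1/23381) = (-459820 - sqrt(94477)/3)*(-1/23381) = 459820/23381 + sqrt(94477)/70143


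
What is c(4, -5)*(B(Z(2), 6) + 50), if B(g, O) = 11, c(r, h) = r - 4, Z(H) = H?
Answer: 0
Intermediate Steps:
c(r, h) = -4 + r
c(4, -5)*(B(Z(2), 6) + 50) = (-4 + 4)*(11 + 50) = 0*61 = 0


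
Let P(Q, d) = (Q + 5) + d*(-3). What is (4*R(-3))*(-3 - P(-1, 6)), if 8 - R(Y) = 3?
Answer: 220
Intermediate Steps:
P(Q, d) = 5 + Q - 3*d (P(Q, d) = (5 + Q) - 3*d = 5 + Q - 3*d)
R(Y) = 5 (R(Y) = 8 - 1*3 = 8 - 3 = 5)
(4*R(-3))*(-3 - P(-1, 6)) = (4*5)*(-3 - (5 - 1 - 3*6)) = 20*(-3 - (5 - 1 - 18)) = 20*(-3 - 1*(-14)) = 20*(-3 + 14) = 20*11 = 220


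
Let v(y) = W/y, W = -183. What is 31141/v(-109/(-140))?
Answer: -3394369/25620 ≈ -132.49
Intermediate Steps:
v(y) = -183/y
31141/v(-109/(-140)) = 31141/((-183/((-109/(-140))))) = 31141/((-183/((-109*(-1/140))))) = 31141/((-183/109/140)) = 31141/((-183*140/109)) = 31141/(-25620/109) = 31141*(-109/25620) = -3394369/25620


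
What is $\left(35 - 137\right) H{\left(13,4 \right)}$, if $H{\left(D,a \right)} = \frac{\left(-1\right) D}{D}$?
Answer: $102$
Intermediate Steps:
$H{\left(D,a \right)} = -1$
$\left(35 - 137\right) H{\left(13,4 \right)} = \left(35 - 137\right) \left(-1\right) = \left(-102\right) \left(-1\right) = 102$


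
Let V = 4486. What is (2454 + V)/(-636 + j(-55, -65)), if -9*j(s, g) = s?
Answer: -62460/5669 ≈ -11.018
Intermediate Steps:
j(s, g) = -s/9
(2454 + V)/(-636 + j(-55, -65)) = (2454 + 4486)/(-636 - ⅑*(-55)) = 6940/(-636 + 55/9) = 6940/(-5669/9) = 6940*(-9/5669) = -62460/5669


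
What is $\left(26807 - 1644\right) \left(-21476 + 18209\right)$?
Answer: $-82207521$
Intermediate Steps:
$\left(26807 - 1644\right) \left(-21476 + 18209\right) = 25163 \left(-3267\right) = -82207521$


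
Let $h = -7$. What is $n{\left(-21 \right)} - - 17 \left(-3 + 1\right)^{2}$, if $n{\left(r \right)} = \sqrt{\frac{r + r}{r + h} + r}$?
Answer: $68 + \frac{i \sqrt{78}}{2} \approx 68.0 + 4.4159 i$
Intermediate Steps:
$n{\left(r \right)} = \sqrt{r + \frac{2 r}{-7 + r}}$ ($n{\left(r \right)} = \sqrt{\frac{r + r}{r - 7} + r} = \sqrt{\frac{2 r}{-7 + r} + r} = \sqrt{r + \frac{2 r}{-7 + r}}$)
$n{\left(-21 \right)} - - 17 \left(-3 + 1\right)^{2} = \sqrt{- \frac{21 \left(-5 - 21\right)}{-7 - 21}} - - 17 \left(-3 + 1\right)^{2} = \sqrt{\left(-21\right) \frac{1}{-28} \left(-26\right)} - - 17 \left(-2\right)^{2} = \sqrt{\left(-21\right) \left(- \frac{1}{28}\right) \left(-26\right)} - \left(-17\right) 4 = \sqrt{- \frac{39}{2}} - -68 = \frac{i \sqrt{78}}{2} + 68 = 68 + \frac{i \sqrt{78}}{2}$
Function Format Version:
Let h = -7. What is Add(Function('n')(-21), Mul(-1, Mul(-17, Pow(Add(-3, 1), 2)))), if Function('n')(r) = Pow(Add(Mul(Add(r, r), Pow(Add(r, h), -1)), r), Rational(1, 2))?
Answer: Add(68, Mul(Rational(1, 2), I, Pow(78, Rational(1, 2)))) ≈ Add(68.000, Mul(4.4159, I))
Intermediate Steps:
Function('n')(r) = Pow(Add(r, Mul(2, r, Pow(Add(-7, r), -1))), Rational(1, 2)) (Function('n')(r) = Pow(Add(Mul(Add(r, r), Pow(Add(r, -7), -1)), r), Rational(1, 2)) = Pow(Add(Mul(Mul(2, r), Pow(Add(-7, r), -1)), r), Rational(1, 2)) = Pow(Add(Mul(2, r, Pow(Add(-7, r), -1)), r), Rational(1, 2)) = Pow(Add(r, Mul(2, r, Pow(Add(-7, r), -1))), Rational(1, 2)))
Add(Function('n')(-21), Mul(-1, Mul(-17, Pow(Add(-3, 1), 2)))) = Add(Pow(Mul(-21, Pow(Add(-7, -21), -1), Add(-5, -21)), Rational(1, 2)), Mul(-1, Mul(-17, Pow(Add(-3, 1), 2)))) = Add(Pow(Mul(-21, Pow(-28, -1), -26), Rational(1, 2)), Mul(-1, Mul(-17, Pow(-2, 2)))) = Add(Pow(Mul(-21, Rational(-1, 28), -26), Rational(1, 2)), Mul(-1, Mul(-17, 4))) = Add(Pow(Rational(-39, 2), Rational(1, 2)), Mul(-1, -68)) = Add(Mul(Rational(1, 2), I, Pow(78, Rational(1, 2))), 68) = Add(68, Mul(Rational(1, 2), I, Pow(78, Rational(1, 2))))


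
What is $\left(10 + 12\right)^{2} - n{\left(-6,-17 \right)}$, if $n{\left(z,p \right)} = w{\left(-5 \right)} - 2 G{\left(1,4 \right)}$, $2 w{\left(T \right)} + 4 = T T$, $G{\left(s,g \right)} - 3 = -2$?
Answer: $\frac{951}{2} \approx 475.5$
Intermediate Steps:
$G{\left(s,g \right)} = 1$ ($G{\left(s,g \right)} = 3 - 2 = 1$)
$w{\left(T \right)} = -2 + \frac{T^{2}}{2}$ ($w{\left(T \right)} = -2 + \frac{T T}{2} = -2 + \frac{T^{2}}{2}$)
$n{\left(z,p \right)} = \frac{17}{2}$ ($n{\left(z,p \right)} = \left(-2 + \frac{\left(-5\right)^{2}}{2}\right) - 2 = \left(-2 + \frac{1}{2} \cdot 25\right) - 2 = \left(-2 + \frac{25}{2}\right) - 2 = \frac{21}{2} - 2 = \frac{17}{2}$)
$\left(10 + 12\right)^{2} - n{\left(-6,-17 \right)} = \left(10 + 12\right)^{2} - \frac{17}{2} = 22^{2} - \frac{17}{2} = 484 - \frac{17}{2} = \frac{951}{2}$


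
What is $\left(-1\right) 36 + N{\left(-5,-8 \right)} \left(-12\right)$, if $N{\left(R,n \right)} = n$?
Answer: $60$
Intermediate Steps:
$\left(-1\right) 36 + N{\left(-5,-8 \right)} \left(-12\right) = \left(-1\right) 36 - -96 = -36 + 96 = 60$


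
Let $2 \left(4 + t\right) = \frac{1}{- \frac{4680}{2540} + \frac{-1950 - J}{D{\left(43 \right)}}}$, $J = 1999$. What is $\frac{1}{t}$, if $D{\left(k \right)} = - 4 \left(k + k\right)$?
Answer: $- \frac{421027}{1662264} \approx -0.25329$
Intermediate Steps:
$D{\left(k \right)} = - 8 k$ ($D{\left(k \right)} = - 4 \cdot 2 k = - 8 k$)
$t = - \frac{1662264}{421027}$ ($t = -4 + \frac{1}{2 \left(- \frac{4680}{2540} + \frac{-1950 - 1999}{\left(-8\right) 43}\right)} = -4 + \frac{1}{2 \left(\left(-4680\right) \frac{1}{2540} + \frac{-1950 - 1999}{-344}\right)} = -4 + \frac{1}{2 \left(- \frac{234}{127} - - \frac{3949}{344}\right)} = -4 + \frac{1}{2 \left(- \frac{234}{127} + \frac{3949}{344}\right)} = -4 + \frac{1}{2 \cdot \frac{421027}{43688}} = -4 + \frac{1}{2} \cdot \frac{43688}{421027} = -4 + \frac{21844}{421027} = - \frac{1662264}{421027} \approx -3.9481$)
$\frac{1}{t} = \frac{1}{- \frac{1662264}{421027}} = - \frac{421027}{1662264}$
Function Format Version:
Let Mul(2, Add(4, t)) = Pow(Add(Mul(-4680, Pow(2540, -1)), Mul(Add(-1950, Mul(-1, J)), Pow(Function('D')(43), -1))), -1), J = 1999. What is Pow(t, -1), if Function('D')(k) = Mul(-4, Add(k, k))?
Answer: Rational(-421027, 1662264) ≈ -0.25329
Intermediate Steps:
Function('D')(k) = Mul(-8, k) (Function('D')(k) = Mul(-4, Mul(2, k)) = Mul(-8, k))
t = Rational(-1662264, 421027) (t = Add(-4, Mul(Rational(1, 2), Pow(Add(Mul(-4680, Pow(2540, -1)), Mul(Add(-1950, Mul(-1, 1999)), Pow(Mul(-8, 43), -1))), -1))) = Add(-4, Mul(Rational(1, 2), Pow(Add(Mul(-4680, Rational(1, 2540)), Mul(Add(-1950, -1999), Pow(-344, -1))), -1))) = Add(-4, Mul(Rational(1, 2), Pow(Add(Rational(-234, 127), Mul(-3949, Rational(-1, 344))), -1))) = Add(-4, Mul(Rational(1, 2), Pow(Add(Rational(-234, 127), Rational(3949, 344)), -1))) = Add(-4, Mul(Rational(1, 2), Pow(Rational(421027, 43688), -1))) = Add(-4, Mul(Rational(1, 2), Rational(43688, 421027))) = Add(-4, Rational(21844, 421027)) = Rational(-1662264, 421027) ≈ -3.9481)
Pow(t, -1) = Pow(Rational(-1662264, 421027), -1) = Rational(-421027, 1662264)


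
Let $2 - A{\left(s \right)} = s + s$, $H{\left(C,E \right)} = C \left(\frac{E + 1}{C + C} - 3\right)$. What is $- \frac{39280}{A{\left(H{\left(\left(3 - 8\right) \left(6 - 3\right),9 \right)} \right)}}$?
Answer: $\frac{19640}{49} \approx 400.82$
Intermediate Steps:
$H{\left(C,E \right)} = C \left(-3 + \frac{1 + E}{2 C}\right)$ ($H{\left(C,E \right)} = C \left(\frac{1 + E}{2 C} - 3\right) = C \left(-3 + \frac{1 + E}{2 C}\right)$)
$A{\left(s \right)} = 2 - 2 s$ ($A{\left(s \right)} = 2 - \left(s + s\right) = 2 - 2 s$)
$- \frac{39280}{A{\left(H{\left(\left(3 - 8\right) \left(6 - 3\right),9 \right)} \right)}} = - \frac{39280}{2 - 2 \left(\frac{1}{2} + \frac{1}{2} \cdot 9 - 3 \left(3 - 8\right) \left(6 - 3\right)\right)} = - \frac{39280}{2 - 2 \left(\frac{1}{2} + \frac{9}{2} - 3 \left(\left(-5\right) 3\right)\right)} = - \frac{39280}{2 - 2 \left(\frac{1}{2} + \frac{9}{2} - -45\right)} = - \frac{39280}{2 - 2 \left(\frac{1}{2} + \frac{9}{2} + 45\right)} = - \frac{39280}{2 - 100} = - \frac{39280}{-98} = \left(-39280\right) \left(- \frac{1}{98}\right) = \frac{19640}{49}$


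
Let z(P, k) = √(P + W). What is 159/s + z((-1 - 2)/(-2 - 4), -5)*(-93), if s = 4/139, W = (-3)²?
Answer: 22101/4 - 93*√38/2 ≈ 5238.6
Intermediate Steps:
W = 9
s = 4/139 (s = 4*(1/139) = 4/139 ≈ 0.028777)
z(P, k) = √(9 + P) (z(P, k) = √(P + 9) = √(9 + P))
159/s + z((-1 - 2)/(-2 - 4), -5)*(-93) = 159/(4/139) + √(9 + (-1 - 2)/(-2 - 4))*(-93) = 159*(139/4) + √(9 - 3/(-6))*(-93) = 22101/4 + √(9 - 3*(-⅙))*(-93) = 22101/4 + √(9 + ½)*(-93) = 22101/4 + √(19/2)*(-93) = 22101/4 + (√38/2)*(-93) = 22101/4 - 93*√38/2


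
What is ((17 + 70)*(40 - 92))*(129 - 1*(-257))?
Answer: -1746264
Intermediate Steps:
((17 + 70)*(40 - 92))*(129 - 1*(-257)) = (87*(-52))*(129 + 257) = -4524*386 = -1746264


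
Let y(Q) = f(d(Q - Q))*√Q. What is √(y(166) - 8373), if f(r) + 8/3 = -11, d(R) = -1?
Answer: √(-75357 - 123*√166)/3 ≈ 92.461*I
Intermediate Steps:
f(r) = -41/3 (f(r) = -8/3 - 11 = -41/3)
y(Q) = -41*√Q/3
√(y(166) - 8373) = √(-41*√166/3 - 8373) = √(-8373 - 41*√166/3)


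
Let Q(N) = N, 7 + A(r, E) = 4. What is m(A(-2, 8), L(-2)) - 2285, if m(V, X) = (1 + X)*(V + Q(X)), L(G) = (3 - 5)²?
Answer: -2280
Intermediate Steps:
A(r, E) = -3 (A(r, E) = -7 + 4 = -3)
L(G) = 4 (L(G) = (-2)² = 4)
m(V, X) = (1 + X)*(V + X)
m(A(-2, 8), L(-2)) - 2285 = (-3 + 4 + 4² - 3*4) - 2285 = (-3 + 4 + 16 - 12) - 2285 = 5 - 2285 = -2280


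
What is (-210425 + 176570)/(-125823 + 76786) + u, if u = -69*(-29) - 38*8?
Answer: 83249644/49037 ≈ 1697.7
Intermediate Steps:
u = 1697 (u = 2001 - 304 = 1697)
(-210425 + 176570)/(-125823 + 76786) + u = (-210425 + 176570)/(-125823 + 76786) + 1697 = -33855/(-49037) + 1697 = -33855*(-1/49037) + 1697 = 33855/49037 + 1697 = 83249644/49037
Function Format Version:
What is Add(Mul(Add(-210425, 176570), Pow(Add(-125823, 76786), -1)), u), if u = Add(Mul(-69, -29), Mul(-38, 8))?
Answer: Rational(83249644, 49037) ≈ 1697.7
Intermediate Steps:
u = 1697 (u = Add(2001, -304) = 1697)
Add(Mul(Add(-210425, 176570), Pow(Add(-125823, 76786), -1)), u) = Add(Mul(Add(-210425, 176570), Pow(Add(-125823, 76786), -1)), 1697) = Add(Mul(-33855, Pow(-49037, -1)), 1697) = Add(Mul(-33855, Rational(-1, 49037)), 1697) = Add(Rational(33855, 49037), 1697) = Rational(83249644, 49037)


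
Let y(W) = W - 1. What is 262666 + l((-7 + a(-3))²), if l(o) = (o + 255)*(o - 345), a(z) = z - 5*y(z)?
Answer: 175691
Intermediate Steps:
y(W) = -1 + W
a(z) = 5 - 4*z (a(z) = z - 5*(-1 + z) = z + (5 - 5*z) = 5 - 4*z)
l(o) = (-345 + o)*(255 + o) (l(o) = (255 + o)*(-345 + o) = (-345 + o)*(255 + o))
262666 + l((-7 + a(-3))²) = 262666 + (-87975 + ((-7 + (5 - 4*(-3)))²)² - 90*(-7 + (5 - 4*(-3)))²) = 262666 + (-87975 + ((-7 + (5 + 12))²)² - 90*(-7 + (5 + 12))²) = 262666 + (-87975 + ((-7 + 17)²)² - 90*(-7 + 17)²) = 262666 + (-87975 + (10²)² - 90*10²) = 262666 + (-87975 + 100² - 90*100) = 262666 + (-87975 + 10000 - 9000) = 262666 - 86975 = 175691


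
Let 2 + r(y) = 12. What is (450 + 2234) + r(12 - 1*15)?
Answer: 2694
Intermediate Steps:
r(y) = 10 (r(y) = -2 + 12 = 10)
(450 + 2234) + r(12 - 1*15) = (450 + 2234) + 10 = 2684 + 10 = 2694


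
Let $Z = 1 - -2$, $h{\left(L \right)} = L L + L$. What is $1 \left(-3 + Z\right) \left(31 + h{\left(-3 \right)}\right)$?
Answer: $0$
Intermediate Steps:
$h{\left(L \right)} = L + L^{2}$ ($h{\left(L \right)} = L^{2} + L = L + L^{2}$)
$Z = 3$ ($Z = 1 + 2 = 3$)
$1 \left(-3 + Z\right) \left(31 + h{\left(-3 \right)}\right) = 1 \left(-3 + 3\right) \left(31 - 3 \left(1 - 3\right)\right) = 1 \cdot 0 \left(31 - -6\right) = 0 \left(31 + 6\right) = 0 \cdot 37 = 0$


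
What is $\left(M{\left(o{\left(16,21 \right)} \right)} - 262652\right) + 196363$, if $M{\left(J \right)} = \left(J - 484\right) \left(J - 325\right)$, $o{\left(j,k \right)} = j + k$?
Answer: $62447$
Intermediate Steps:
$M{\left(J \right)} = \left(-484 + J\right) \left(-325 + J\right)$
$\left(M{\left(o{\left(16,21 \right)} \right)} - 262652\right) + 196363 = \left(\left(157300 + \left(16 + 21\right)^{2} - 809 \left(16 + 21\right)\right) - 262652\right) + 196363 = \left(\left(157300 + 37^{2} - 29933\right) - 262652\right) + 196363 = \left(\left(157300 + 1369 - 29933\right) - 262652\right) + 196363 = \left(128736 - 262652\right) + 196363 = -133916 + 196363 = 62447$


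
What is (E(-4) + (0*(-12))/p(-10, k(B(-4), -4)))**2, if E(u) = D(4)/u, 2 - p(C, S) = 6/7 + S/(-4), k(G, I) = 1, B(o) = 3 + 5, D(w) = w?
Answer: 1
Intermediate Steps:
B(o) = 8
p(C, S) = 8/7 + S/4 (p(C, S) = 2 - (6/7 + S/(-4)) = 2 - (6*(1/7) + S*(-1/4)) = 2 - (6/7 - S/4) = 2 + (-6/7 + S/4) = 8/7 + S/4)
E(u) = 4/u
(E(-4) + (0*(-12))/p(-10, k(B(-4), -4)))**2 = (4/(-4) + (0*(-12))/(8/7 + (1/4)*1))**2 = (4*(-1/4) + 0/(8/7 + 1/4))**2 = (-1 + 0/(39/28))**2 = (-1 + 0*(28/39))**2 = (-1 + 0)**2 = (-1)**2 = 1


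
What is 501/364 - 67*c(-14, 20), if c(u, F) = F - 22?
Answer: 49277/364 ≈ 135.38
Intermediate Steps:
c(u, F) = -22 + F
501/364 - 67*c(-14, 20) = 501/364 - 67*(-22 + 20) = 501*(1/364) - 67*(-2) = 501/364 + 134 = 49277/364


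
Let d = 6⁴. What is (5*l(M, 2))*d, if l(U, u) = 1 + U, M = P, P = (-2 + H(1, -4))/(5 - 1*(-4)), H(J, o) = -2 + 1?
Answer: 4320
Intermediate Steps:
d = 1296
H(J, o) = -1
P = -⅓ (P = (-2 - 1)/(5 - 1*(-4)) = -3/(5 + 4) = -3/9 = -3*⅑ = -⅓ ≈ -0.33333)
M = -⅓ ≈ -0.33333
(5*l(M, 2))*d = (5*(1 - ⅓))*1296 = (5*(⅔))*1296 = (10/3)*1296 = 4320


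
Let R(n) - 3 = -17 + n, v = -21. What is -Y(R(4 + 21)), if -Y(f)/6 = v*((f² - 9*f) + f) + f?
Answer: -4092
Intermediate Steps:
R(n) = -14 + n (R(n) = 3 + (-17 + n) = -14 + n)
Y(f) = -1014*f + 126*f² (Y(f) = -6*(-21*((f² - 9*f) + f) + f) = -6*(-21*(f² - 8*f) + f) = -6*((-21*f² + 168*f) + f) = -6*(-21*f² + 169*f) = -1014*f + 126*f²)
-Y(R(4 + 21)) = -6*(-14 + (4 + 21))*(-169 + 21*(-14 + (4 + 21))) = -6*(-14 + 25)*(-169 + 21*(-14 + 25)) = -6*11*(-169 + 21*11) = -6*11*(-169 + 231) = -6*11*62 = -1*4092 = -4092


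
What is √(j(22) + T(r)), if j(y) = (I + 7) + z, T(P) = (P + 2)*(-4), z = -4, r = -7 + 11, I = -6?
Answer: 3*I*√3 ≈ 5.1962*I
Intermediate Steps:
r = 4
T(P) = -8 - 4*P (T(P) = (2 + P)*(-4) = -8 - 4*P)
j(y) = -3 (j(y) = (-6 + 7) - 4 = 1 - 4 = -3)
√(j(22) + T(r)) = √(-3 + (-8 - 4*4)) = √(-3 + (-8 - 16)) = √(-3 - 24) = √(-27) = 3*I*√3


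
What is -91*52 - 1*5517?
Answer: -10249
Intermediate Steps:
-91*52 - 1*5517 = -4732 - 5517 = -10249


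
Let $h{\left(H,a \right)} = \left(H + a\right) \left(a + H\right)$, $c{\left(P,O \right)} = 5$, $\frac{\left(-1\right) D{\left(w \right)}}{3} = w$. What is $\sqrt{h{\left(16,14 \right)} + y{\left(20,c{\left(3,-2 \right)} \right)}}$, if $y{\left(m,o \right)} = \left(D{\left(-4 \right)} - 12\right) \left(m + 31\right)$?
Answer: $30$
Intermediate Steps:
$D{\left(w \right)} = - 3 w$
$y{\left(m,o \right)} = 0$ ($y{\left(m,o \right)} = \left(\left(-3\right) \left(-4\right) - 12\right) \left(m + 31\right) = \left(12 - 12\right) \left(31 + m\right) = 0 \left(31 + m\right) = 0$)
$h{\left(H,a \right)} = \left(H + a\right)^{2}$ ($h{\left(H,a \right)} = \left(H + a\right) \left(H + a\right) = \left(H + a\right)^{2}$)
$\sqrt{h{\left(16,14 \right)} + y{\left(20,c{\left(3,-2 \right)} \right)}} = \sqrt{\left(16 + 14\right)^{2} + 0} = \sqrt{30^{2} + 0} = \sqrt{900 + 0} = \sqrt{900} = 30$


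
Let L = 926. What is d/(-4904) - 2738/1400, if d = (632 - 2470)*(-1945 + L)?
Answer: -41179968/107275 ≈ -383.87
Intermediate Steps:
d = 1872922 (d = (632 - 2470)*(-1945 + 926) = -1838*(-1019) = 1872922)
d/(-4904) - 2738/1400 = 1872922/(-4904) - 2738/1400 = 1872922*(-1/4904) - 2738*1/1400 = -936461/2452 - 1369/700 = -41179968/107275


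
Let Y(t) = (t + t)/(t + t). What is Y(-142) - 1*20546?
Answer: -20545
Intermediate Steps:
Y(t) = 1 (Y(t) = (2*t)/((2*t)) = (2*t)*(1/(2*t)) = 1)
Y(-142) - 1*20546 = 1 - 1*20546 = 1 - 20546 = -20545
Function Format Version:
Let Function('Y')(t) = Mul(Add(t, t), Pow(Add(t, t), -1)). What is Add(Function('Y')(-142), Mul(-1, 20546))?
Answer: -20545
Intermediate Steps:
Function('Y')(t) = 1 (Function('Y')(t) = Mul(Mul(2, t), Pow(Mul(2, t), -1)) = Mul(Mul(2, t), Mul(Rational(1, 2), Pow(t, -1))) = 1)
Add(Function('Y')(-142), Mul(-1, 20546)) = Add(1, Mul(-1, 20546)) = Add(1, -20546) = -20545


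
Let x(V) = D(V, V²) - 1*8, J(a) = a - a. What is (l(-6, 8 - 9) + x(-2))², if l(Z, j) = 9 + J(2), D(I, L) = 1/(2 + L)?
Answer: 49/36 ≈ 1.3611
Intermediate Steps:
J(a) = 0
l(Z, j) = 9 (l(Z, j) = 9 + 0 = 9)
x(V) = -8 + 1/(2 + V²) (x(V) = 1/(2 + V²) - 1*8 = 1/(2 + V²) - 8 = -8 + 1/(2 + V²))
(l(-6, 8 - 9) + x(-2))² = (9 + (-8 + 1/(2 + (-2)²)))² = (9 + (-8 + 1/(2 + 4)))² = (9 + (-8 + 1/6))² = (9 + (-8 + ⅙))² = (9 - 47/6)² = (7/6)² = 49/36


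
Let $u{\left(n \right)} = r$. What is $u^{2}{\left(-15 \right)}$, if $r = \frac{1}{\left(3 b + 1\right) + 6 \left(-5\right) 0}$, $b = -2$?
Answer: $\frac{1}{25} \approx 0.04$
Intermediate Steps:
$r = - \frac{1}{5}$ ($r = \frac{1}{\left(3 \left(-2\right) + 1\right) + 6 \left(-5\right) 0} = \frac{1}{\left(-6 + 1\right) - 0} = \frac{1}{-5 + 0} = \frac{1}{-5} = - \frac{1}{5} \approx -0.2$)
$u{\left(n \right)} = - \frac{1}{5}$
$u^{2}{\left(-15 \right)} = \left(- \frac{1}{5}\right)^{2} = \frac{1}{25}$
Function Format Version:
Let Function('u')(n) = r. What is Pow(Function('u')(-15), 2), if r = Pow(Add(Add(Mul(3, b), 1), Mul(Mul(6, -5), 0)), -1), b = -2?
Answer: Rational(1, 25) ≈ 0.040000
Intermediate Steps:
r = Rational(-1, 5) (r = Pow(Add(Add(Mul(3, -2), 1), Mul(Mul(6, -5), 0)), -1) = Pow(Add(Add(-6, 1), Mul(-30, 0)), -1) = Pow(Add(-5, 0), -1) = Pow(-5, -1) = Rational(-1, 5) ≈ -0.20000)
Function('u')(n) = Rational(-1, 5)
Pow(Function('u')(-15), 2) = Pow(Rational(-1, 5), 2) = Rational(1, 25)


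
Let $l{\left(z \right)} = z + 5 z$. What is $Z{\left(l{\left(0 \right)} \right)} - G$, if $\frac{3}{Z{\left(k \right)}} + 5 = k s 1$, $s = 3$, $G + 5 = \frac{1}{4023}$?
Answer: $\frac{88501}{20115} \approx 4.3997$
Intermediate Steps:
$G = - \frac{20114}{4023}$ ($G = -5 + \frac{1}{4023} = - \frac{20114}{4023} \approx -4.9997$)
$l{\left(z \right)} = 6 z$
$Z{\left(k \right)} = \frac{3}{-5 + 3 k}$ ($Z{\left(k \right)} = \frac{3}{-5 + k 3 \cdot 1} = \frac{3}{-5 + 3 k 1} = \frac{3}{-5 + 3 k}$)
$Z{\left(l{\left(0 \right)} \right)} - G = \frac{3}{-5 + 3 \cdot 6 \cdot 0} - - \frac{20114}{4023} = \frac{3}{-5 + 3 \cdot 0} + \frac{20114}{4023} = \frac{3}{-5 + 0} + \frac{20114}{4023} = \frac{3}{-5} + \frac{20114}{4023} = 3 \left(- \frac{1}{5}\right) + \frac{20114}{4023} = - \frac{3}{5} + \frac{20114}{4023} = \frac{88501}{20115}$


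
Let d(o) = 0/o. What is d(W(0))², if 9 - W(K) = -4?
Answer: 0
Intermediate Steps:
W(K) = 13 (W(K) = 9 - 1*(-4) = 9 + 4 = 13)
d(o) = 0
d(W(0))² = 0² = 0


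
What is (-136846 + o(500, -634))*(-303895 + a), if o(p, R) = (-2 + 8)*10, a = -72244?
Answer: 51450549254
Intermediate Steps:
o(p, R) = 60 (o(p, R) = 6*10 = 60)
(-136846 + o(500, -634))*(-303895 + a) = (-136846 + 60)*(-303895 - 72244) = -136786*(-376139) = 51450549254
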